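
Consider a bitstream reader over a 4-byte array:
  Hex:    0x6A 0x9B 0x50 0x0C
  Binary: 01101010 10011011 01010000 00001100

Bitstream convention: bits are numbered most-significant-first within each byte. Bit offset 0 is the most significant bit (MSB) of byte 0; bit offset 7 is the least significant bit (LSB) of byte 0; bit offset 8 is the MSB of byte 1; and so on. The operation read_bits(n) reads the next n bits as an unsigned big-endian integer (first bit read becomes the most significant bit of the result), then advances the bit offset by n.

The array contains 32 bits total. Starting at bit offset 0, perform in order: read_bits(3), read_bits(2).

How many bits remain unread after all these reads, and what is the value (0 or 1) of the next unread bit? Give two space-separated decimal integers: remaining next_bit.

Read 1: bits[0:3] width=3 -> value=3 (bin 011); offset now 3 = byte 0 bit 3; 29 bits remain
Read 2: bits[3:5] width=2 -> value=1 (bin 01); offset now 5 = byte 0 bit 5; 27 bits remain

Answer: 27 0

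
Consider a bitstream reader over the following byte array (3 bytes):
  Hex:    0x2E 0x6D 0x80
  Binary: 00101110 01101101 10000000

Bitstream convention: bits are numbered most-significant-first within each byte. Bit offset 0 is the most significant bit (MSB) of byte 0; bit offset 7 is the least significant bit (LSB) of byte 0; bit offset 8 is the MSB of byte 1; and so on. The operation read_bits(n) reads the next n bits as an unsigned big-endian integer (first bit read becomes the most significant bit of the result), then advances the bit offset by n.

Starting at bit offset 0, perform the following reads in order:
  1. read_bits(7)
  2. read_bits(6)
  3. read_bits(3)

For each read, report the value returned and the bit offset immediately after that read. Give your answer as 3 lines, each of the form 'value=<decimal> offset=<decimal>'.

Read 1: bits[0:7] width=7 -> value=23 (bin 0010111); offset now 7 = byte 0 bit 7; 17 bits remain
Read 2: bits[7:13] width=6 -> value=13 (bin 001101); offset now 13 = byte 1 bit 5; 11 bits remain
Read 3: bits[13:16] width=3 -> value=5 (bin 101); offset now 16 = byte 2 bit 0; 8 bits remain

Answer: value=23 offset=7
value=13 offset=13
value=5 offset=16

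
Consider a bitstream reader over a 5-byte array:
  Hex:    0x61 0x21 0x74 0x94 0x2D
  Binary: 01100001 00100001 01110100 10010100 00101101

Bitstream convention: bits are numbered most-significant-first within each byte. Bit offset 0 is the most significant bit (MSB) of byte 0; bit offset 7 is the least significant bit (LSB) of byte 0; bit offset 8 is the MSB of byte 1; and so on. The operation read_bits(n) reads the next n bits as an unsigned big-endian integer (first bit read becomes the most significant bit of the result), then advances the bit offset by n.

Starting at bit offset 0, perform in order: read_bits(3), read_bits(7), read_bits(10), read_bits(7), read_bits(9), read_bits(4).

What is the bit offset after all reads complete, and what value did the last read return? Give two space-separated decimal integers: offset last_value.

Answer: 40 13

Derivation:
Read 1: bits[0:3] width=3 -> value=3 (bin 011); offset now 3 = byte 0 bit 3; 37 bits remain
Read 2: bits[3:10] width=7 -> value=4 (bin 0000100); offset now 10 = byte 1 bit 2; 30 bits remain
Read 3: bits[10:20] width=10 -> value=535 (bin 1000010111); offset now 20 = byte 2 bit 4; 20 bits remain
Read 4: bits[20:27] width=7 -> value=36 (bin 0100100); offset now 27 = byte 3 bit 3; 13 bits remain
Read 5: bits[27:36] width=9 -> value=322 (bin 101000010); offset now 36 = byte 4 bit 4; 4 bits remain
Read 6: bits[36:40] width=4 -> value=13 (bin 1101); offset now 40 = byte 5 bit 0; 0 bits remain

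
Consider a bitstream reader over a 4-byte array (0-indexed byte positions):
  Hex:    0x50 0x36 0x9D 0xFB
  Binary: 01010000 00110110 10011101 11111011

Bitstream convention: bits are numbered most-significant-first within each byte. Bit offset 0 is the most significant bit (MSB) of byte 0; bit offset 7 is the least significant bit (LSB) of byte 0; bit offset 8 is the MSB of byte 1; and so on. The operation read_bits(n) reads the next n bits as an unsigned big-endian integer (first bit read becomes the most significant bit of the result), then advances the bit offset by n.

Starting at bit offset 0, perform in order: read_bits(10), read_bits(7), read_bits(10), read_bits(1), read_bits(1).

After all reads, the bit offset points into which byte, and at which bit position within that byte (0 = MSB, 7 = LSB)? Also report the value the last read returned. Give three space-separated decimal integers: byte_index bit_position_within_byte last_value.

Answer: 3 5 1

Derivation:
Read 1: bits[0:10] width=10 -> value=320 (bin 0101000000); offset now 10 = byte 1 bit 2; 22 bits remain
Read 2: bits[10:17] width=7 -> value=109 (bin 1101101); offset now 17 = byte 2 bit 1; 15 bits remain
Read 3: bits[17:27] width=10 -> value=239 (bin 0011101111); offset now 27 = byte 3 bit 3; 5 bits remain
Read 4: bits[27:28] width=1 -> value=1 (bin 1); offset now 28 = byte 3 bit 4; 4 bits remain
Read 5: bits[28:29] width=1 -> value=1 (bin 1); offset now 29 = byte 3 bit 5; 3 bits remain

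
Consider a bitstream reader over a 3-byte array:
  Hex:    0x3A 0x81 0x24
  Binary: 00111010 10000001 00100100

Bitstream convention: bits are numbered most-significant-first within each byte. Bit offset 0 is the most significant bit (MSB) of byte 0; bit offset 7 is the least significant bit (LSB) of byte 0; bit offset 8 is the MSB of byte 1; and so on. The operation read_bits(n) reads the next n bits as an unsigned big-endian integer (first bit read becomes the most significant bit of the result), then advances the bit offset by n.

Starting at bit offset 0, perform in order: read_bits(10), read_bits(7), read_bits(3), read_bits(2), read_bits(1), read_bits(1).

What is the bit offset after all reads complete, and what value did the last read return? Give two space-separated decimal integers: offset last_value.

Read 1: bits[0:10] width=10 -> value=234 (bin 0011101010); offset now 10 = byte 1 bit 2; 14 bits remain
Read 2: bits[10:17] width=7 -> value=2 (bin 0000010); offset now 17 = byte 2 bit 1; 7 bits remain
Read 3: bits[17:20] width=3 -> value=2 (bin 010); offset now 20 = byte 2 bit 4; 4 bits remain
Read 4: bits[20:22] width=2 -> value=1 (bin 01); offset now 22 = byte 2 bit 6; 2 bits remain
Read 5: bits[22:23] width=1 -> value=0 (bin 0); offset now 23 = byte 2 bit 7; 1 bits remain
Read 6: bits[23:24] width=1 -> value=0 (bin 0); offset now 24 = byte 3 bit 0; 0 bits remain

Answer: 24 0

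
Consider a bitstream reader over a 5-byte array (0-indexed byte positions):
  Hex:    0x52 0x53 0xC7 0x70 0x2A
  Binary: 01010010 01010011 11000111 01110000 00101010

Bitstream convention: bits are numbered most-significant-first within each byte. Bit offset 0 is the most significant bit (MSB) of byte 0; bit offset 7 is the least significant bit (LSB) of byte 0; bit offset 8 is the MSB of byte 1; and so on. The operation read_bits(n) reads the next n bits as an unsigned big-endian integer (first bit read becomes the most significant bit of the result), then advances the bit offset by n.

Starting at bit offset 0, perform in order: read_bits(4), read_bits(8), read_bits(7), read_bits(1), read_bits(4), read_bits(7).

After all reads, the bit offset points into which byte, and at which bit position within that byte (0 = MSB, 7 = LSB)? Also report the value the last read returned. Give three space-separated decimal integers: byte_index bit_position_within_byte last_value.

Read 1: bits[0:4] width=4 -> value=5 (bin 0101); offset now 4 = byte 0 bit 4; 36 bits remain
Read 2: bits[4:12] width=8 -> value=37 (bin 00100101); offset now 12 = byte 1 bit 4; 28 bits remain
Read 3: bits[12:19] width=7 -> value=30 (bin 0011110); offset now 19 = byte 2 bit 3; 21 bits remain
Read 4: bits[19:20] width=1 -> value=0 (bin 0); offset now 20 = byte 2 bit 4; 20 bits remain
Read 5: bits[20:24] width=4 -> value=7 (bin 0111); offset now 24 = byte 3 bit 0; 16 bits remain
Read 6: bits[24:31] width=7 -> value=56 (bin 0111000); offset now 31 = byte 3 bit 7; 9 bits remain

Answer: 3 7 56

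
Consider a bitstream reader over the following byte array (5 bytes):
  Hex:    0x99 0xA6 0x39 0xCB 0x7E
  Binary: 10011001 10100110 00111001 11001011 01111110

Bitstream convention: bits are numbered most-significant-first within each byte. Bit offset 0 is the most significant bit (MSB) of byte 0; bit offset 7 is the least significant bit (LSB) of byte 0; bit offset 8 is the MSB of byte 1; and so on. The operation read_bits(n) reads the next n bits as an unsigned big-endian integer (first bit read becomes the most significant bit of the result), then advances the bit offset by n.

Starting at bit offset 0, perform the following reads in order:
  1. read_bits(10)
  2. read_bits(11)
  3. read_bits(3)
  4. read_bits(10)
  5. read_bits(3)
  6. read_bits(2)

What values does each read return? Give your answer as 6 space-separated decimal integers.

Read 1: bits[0:10] width=10 -> value=614 (bin 1001100110); offset now 10 = byte 1 bit 2; 30 bits remain
Read 2: bits[10:21] width=11 -> value=1223 (bin 10011000111); offset now 21 = byte 2 bit 5; 19 bits remain
Read 3: bits[21:24] width=3 -> value=1 (bin 001); offset now 24 = byte 3 bit 0; 16 bits remain
Read 4: bits[24:34] width=10 -> value=813 (bin 1100101101); offset now 34 = byte 4 bit 2; 6 bits remain
Read 5: bits[34:37] width=3 -> value=7 (bin 111); offset now 37 = byte 4 bit 5; 3 bits remain
Read 6: bits[37:39] width=2 -> value=3 (bin 11); offset now 39 = byte 4 bit 7; 1 bits remain

Answer: 614 1223 1 813 7 3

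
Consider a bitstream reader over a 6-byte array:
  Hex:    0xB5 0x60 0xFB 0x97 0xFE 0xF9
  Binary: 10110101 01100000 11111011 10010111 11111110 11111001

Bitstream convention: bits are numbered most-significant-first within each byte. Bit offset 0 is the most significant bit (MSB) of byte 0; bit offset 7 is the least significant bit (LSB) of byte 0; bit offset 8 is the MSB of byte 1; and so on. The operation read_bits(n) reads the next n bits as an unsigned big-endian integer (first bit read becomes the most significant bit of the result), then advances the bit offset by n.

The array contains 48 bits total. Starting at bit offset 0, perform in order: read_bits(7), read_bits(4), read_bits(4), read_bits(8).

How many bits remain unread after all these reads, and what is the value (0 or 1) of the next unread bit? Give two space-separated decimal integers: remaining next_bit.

Answer: 25 1

Derivation:
Read 1: bits[0:7] width=7 -> value=90 (bin 1011010); offset now 7 = byte 0 bit 7; 41 bits remain
Read 2: bits[7:11] width=4 -> value=11 (bin 1011); offset now 11 = byte 1 bit 3; 37 bits remain
Read 3: bits[11:15] width=4 -> value=0 (bin 0000); offset now 15 = byte 1 bit 7; 33 bits remain
Read 4: bits[15:23] width=8 -> value=125 (bin 01111101); offset now 23 = byte 2 bit 7; 25 bits remain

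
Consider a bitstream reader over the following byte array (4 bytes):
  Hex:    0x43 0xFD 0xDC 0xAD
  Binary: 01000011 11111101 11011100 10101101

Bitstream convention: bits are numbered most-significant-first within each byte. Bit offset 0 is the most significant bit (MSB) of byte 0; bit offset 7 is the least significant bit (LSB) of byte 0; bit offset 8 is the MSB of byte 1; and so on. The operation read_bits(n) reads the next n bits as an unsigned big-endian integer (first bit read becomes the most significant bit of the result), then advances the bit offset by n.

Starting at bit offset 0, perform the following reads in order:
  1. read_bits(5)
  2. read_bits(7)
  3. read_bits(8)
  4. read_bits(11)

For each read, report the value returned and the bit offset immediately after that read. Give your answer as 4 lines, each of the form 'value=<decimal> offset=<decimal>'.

Answer: value=8 offset=5
value=63 offset=12
value=221 offset=20
value=1622 offset=31

Derivation:
Read 1: bits[0:5] width=5 -> value=8 (bin 01000); offset now 5 = byte 0 bit 5; 27 bits remain
Read 2: bits[5:12] width=7 -> value=63 (bin 0111111); offset now 12 = byte 1 bit 4; 20 bits remain
Read 3: bits[12:20] width=8 -> value=221 (bin 11011101); offset now 20 = byte 2 bit 4; 12 bits remain
Read 4: bits[20:31] width=11 -> value=1622 (bin 11001010110); offset now 31 = byte 3 bit 7; 1 bits remain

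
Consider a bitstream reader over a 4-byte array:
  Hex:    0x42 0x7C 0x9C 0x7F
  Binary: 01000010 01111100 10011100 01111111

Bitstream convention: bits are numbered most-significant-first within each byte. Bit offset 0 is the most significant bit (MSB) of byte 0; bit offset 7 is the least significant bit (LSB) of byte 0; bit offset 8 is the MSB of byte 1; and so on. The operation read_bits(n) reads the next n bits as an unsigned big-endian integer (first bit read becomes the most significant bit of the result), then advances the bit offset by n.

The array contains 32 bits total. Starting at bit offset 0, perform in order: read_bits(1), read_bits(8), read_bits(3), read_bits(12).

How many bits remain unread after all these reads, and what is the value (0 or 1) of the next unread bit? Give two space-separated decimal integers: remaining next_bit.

Read 1: bits[0:1] width=1 -> value=0 (bin 0); offset now 1 = byte 0 bit 1; 31 bits remain
Read 2: bits[1:9] width=8 -> value=132 (bin 10000100); offset now 9 = byte 1 bit 1; 23 bits remain
Read 3: bits[9:12] width=3 -> value=7 (bin 111); offset now 12 = byte 1 bit 4; 20 bits remain
Read 4: bits[12:24] width=12 -> value=3228 (bin 110010011100); offset now 24 = byte 3 bit 0; 8 bits remain

Answer: 8 0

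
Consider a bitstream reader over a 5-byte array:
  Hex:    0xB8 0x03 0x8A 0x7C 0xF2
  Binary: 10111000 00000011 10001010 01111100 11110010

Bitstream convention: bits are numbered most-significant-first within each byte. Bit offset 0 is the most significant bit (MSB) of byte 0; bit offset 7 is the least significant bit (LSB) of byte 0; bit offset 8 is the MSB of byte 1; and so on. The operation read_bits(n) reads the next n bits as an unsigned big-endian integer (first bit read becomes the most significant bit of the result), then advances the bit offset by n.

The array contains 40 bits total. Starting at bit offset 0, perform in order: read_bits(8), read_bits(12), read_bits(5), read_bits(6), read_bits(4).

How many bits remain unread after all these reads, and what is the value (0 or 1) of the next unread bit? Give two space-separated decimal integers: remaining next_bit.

Answer: 5 1

Derivation:
Read 1: bits[0:8] width=8 -> value=184 (bin 10111000); offset now 8 = byte 1 bit 0; 32 bits remain
Read 2: bits[8:20] width=12 -> value=56 (bin 000000111000); offset now 20 = byte 2 bit 4; 20 bits remain
Read 3: bits[20:25] width=5 -> value=20 (bin 10100); offset now 25 = byte 3 bit 1; 15 bits remain
Read 4: bits[25:31] width=6 -> value=62 (bin 111110); offset now 31 = byte 3 bit 7; 9 bits remain
Read 5: bits[31:35] width=4 -> value=7 (bin 0111); offset now 35 = byte 4 bit 3; 5 bits remain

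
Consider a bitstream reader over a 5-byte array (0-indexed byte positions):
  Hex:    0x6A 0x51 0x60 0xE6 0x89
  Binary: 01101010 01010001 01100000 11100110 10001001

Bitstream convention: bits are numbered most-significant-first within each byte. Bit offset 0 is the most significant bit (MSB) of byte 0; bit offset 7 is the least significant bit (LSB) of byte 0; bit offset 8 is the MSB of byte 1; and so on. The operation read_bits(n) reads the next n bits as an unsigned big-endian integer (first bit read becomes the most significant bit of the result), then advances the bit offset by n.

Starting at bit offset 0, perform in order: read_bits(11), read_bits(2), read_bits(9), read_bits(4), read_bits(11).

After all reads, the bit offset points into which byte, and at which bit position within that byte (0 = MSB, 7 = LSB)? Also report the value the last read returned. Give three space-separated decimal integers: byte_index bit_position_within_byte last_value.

Answer: 4 5 1233

Derivation:
Read 1: bits[0:11] width=11 -> value=850 (bin 01101010010); offset now 11 = byte 1 bit 3; 29 bits remain
Read 2: bits[11:13] width=2 -> value=2 (bin 10); offset now 13 = byte 1 bit 5; 27 bits remain
Read 3: bits[13:22] width=9 -> value=88 (bin 001011000); offset now 22 = byte 2 bit 6; 18 bits remain
Read 4: bits[22:26] width=4 -> value=3 (bin 0011); offset now 26 = byte 3 bit 2; 14 bits remain
Read 5: bits[26:37] width=11 -> value=1233 (bin 10011010001); offset now 37 = byte 4 bit 5; 3 bits remain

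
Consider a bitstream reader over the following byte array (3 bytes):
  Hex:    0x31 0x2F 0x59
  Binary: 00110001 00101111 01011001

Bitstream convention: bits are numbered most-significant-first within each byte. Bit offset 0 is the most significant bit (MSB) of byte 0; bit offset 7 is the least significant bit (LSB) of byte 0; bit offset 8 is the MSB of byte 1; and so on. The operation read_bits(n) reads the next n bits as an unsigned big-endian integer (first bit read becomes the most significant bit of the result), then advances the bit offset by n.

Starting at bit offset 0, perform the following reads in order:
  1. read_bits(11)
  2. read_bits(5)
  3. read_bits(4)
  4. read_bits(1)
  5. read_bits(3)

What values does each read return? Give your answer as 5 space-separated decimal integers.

Answer: 393 15 5 1 1

Derivation:
Read 1: bits[0:11] width=11 -> value=393 (bin 00110001001); offset now 11 = byte 1 bit 3; 13 bits remain
Read 2: bits[11:16] width=5 -> value=15 (bin 01111); offset now 16 = byte 2 bit 0; 8 bits remain
Read 3: bits[16:20] width=4 -> value=5 (bin 0101); offset now 20 = byte 2 bit 4; 4 bits remain
Read 4: bits[20:21] width=1 -> value=1 (bin 1); offset now 21 = byte 2 bit 5; 3 bits remain
Read 5: bits[21:24] width=3 -> value=1 (bin 001); offset now 24 = byte 3 bit 0; 0 bits remain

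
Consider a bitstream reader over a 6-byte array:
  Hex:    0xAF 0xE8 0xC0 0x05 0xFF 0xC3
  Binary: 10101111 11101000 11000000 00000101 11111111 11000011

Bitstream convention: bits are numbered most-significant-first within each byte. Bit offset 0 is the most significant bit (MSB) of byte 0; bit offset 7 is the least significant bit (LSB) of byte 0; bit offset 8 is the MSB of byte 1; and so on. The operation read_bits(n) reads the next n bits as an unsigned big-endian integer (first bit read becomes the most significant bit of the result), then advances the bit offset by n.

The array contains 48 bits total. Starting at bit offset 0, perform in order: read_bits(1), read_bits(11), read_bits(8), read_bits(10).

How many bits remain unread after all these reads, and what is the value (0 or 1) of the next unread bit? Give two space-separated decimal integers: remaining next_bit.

Answer: 18 0

Derivation:
Read 1: bits[0:1] width=1 -> value=1 (bin 1); offset now 1 = byte 0 bit 1; 47 bits remain
Read 2: bits[1:12] width=11 -> value=766 (bin 01011111110); offset now 12 = byte 1 bit 4; 36 bits remain
Read 3: bits[12:20] width=8 -> value=140 (bin 10001100); offset now 20 = byte 2 bit 4; 28 bits remain
Read 4: bits[20:30] width=10 -> value=1 (bin 0000000001); offset now 30 = byte 3 bit 6; 18 bits remain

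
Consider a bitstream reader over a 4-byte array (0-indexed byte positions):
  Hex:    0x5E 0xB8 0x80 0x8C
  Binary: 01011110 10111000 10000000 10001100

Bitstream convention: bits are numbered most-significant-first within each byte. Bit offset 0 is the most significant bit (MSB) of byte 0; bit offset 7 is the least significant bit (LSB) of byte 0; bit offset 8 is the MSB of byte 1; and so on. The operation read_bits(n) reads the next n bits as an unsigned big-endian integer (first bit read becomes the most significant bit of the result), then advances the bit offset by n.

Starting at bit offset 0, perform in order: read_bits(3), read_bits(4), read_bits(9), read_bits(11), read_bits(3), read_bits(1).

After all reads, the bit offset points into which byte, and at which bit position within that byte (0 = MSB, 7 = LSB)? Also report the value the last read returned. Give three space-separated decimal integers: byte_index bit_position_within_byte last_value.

Answer: 3 7 0

Derivation:
Read 1: bits[0:3] width=3 -> value=2 (bin 010); offset now 3 = byte 0 bit 3; 29 bits remain
Read 2: bits[3:7] width=4 -> value=15 (bin 1111); offset now 7 = byte 0 bit 7; 25 bits remain
Read 3: bits[7:16] width=9 -> value=184 (bin 010111000); offset now 16 = byte 2 bit 0; 16 bits remain
Read 4: bits[16:27] width=11 -> value=1028 (bin 10000000100); offset now 27 = byte 3 bit 3; 5 bits remain
Read 5: bits[27:30] width=3 -> value=3 (bin 011); offset now 30 = byte 3 bit 6; 2 bits remain
Read 6: bits[30:31] width=1 -> value=0 (bin 0); offset now 31 = byte 3 bit 7; 1 bits remain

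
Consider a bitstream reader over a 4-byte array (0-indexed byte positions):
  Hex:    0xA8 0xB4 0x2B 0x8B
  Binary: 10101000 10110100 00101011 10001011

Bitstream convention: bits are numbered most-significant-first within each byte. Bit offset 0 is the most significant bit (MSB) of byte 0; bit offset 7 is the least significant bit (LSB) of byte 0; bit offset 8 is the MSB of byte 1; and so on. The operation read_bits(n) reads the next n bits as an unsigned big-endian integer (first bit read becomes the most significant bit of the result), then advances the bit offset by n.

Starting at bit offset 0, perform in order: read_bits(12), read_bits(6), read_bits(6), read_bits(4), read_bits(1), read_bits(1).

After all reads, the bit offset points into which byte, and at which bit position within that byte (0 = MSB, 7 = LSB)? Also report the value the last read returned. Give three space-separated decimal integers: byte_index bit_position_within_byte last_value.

Answer: 3 6 0

Derivation:
Read 1: bits[0:12] width=12 -> value=2699 (bin 101010001011); offset now 12 = byte 1 bit 4; 20 bits remain
Read 2: bits[12:18] width=6 -> value=16 (bin 010000); offset now 18 = byte 2 bit 2; 14 bits remain
Read 3: bits[18:24] width=6 -> value=43 (bin 101011); offset now 24 = byte 3 bit 0; 8 bits remain
Read 4: bits[24:28] width=4 -> value=8 (bin 1000); offset now 28 = byte 3 bit 4; 4 bits remain
Read 5: bits[28:29] width=1 -> value=1 (bin 1); offset now 29 = byte 3 bit 5; 3 bits remain
Read 6: bits[29:30] width=1 -> value=0 (bin 0); offset now 30 = byte 3 bit 6; 2 bits remain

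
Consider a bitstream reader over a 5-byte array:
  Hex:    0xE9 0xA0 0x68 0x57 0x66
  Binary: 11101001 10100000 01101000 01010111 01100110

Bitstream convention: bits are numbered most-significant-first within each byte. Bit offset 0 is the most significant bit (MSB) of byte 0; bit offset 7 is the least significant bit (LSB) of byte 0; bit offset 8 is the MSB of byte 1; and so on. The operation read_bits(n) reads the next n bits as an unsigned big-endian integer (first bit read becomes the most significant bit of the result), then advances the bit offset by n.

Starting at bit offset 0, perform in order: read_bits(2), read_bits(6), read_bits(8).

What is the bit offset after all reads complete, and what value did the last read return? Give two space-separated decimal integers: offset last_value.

Answer: 16 160

Derivation:
Read 1: bits[0:2] width=2 -> value=3 (bin 11); offset now 2 = byte 0 bit 2; 38 bits remain
Read 2: bits[2:8] width=6 -> value=41 (bin 101001); offset now 8 = byte 1 bit 0; 32 bits remain
Read 3: bits[8:16] width=8 -> value=160 (bin 10100000); offset now 16 = byte 2 bit 0; 24 bits remain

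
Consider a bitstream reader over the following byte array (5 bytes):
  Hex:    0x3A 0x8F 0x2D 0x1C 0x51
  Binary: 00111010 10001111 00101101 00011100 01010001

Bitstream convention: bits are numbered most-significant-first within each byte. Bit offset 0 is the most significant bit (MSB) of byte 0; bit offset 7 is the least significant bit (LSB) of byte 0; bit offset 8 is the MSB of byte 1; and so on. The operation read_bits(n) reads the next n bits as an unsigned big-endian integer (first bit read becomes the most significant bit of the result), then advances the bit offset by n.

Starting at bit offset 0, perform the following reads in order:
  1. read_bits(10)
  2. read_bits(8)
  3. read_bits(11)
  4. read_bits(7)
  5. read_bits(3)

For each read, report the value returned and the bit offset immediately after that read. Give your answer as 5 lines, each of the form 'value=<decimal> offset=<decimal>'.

Answer: value=234 offset=10
value=60 offset=18
value=1443 offset=29
value=69 offset=36
value=0 offset=39

Derivation:
Read 1: bits[0:10] width=10 -> value=234 (bin 0011101010); offset now 10 = byte 1 bit 2; 30 bits remain
Read 2: bits[10:18] width=8 -> value=60 (bin 00111100); offset now 18 = byte 2 bit 2; 22 bits remain
Read 3: bits[18:29] width=11 -> value=1443 (bin 10110100011); offset now 29 = byte 3 bit 5; 11 bits remain
Read 4: bits[29:36] width=7 -> value=69 (bin 1000101); offset now 36 = byte 4 bit 4; 4 bits remain
Read 5: bits[36:39] width=3 -> value=0 (bin 000); offset now 39 = byte 4 bit 7; 1 bits remain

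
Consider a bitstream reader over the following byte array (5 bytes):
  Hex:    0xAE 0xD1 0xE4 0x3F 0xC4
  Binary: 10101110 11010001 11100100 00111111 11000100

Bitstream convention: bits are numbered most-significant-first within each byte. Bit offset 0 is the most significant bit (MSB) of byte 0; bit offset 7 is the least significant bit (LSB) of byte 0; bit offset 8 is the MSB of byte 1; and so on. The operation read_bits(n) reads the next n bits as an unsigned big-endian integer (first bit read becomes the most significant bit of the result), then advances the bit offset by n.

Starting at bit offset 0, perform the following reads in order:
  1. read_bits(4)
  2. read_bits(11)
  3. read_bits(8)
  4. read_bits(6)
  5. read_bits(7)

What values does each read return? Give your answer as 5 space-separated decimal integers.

Read 1: bits[0:4] width=4 -> value=10 (bin 1010); offset now 4 = byte 0 bit 4; 36 bits remain
Read 2: bits[4:15] width=11 -> value=1896 (bin 11101101000); offset now 15 = byte 1 bit 7; 25 bits remain
Read 3: bits[15:23] width=8 -> value=242 (bin 11110010); offset now 23 = byte 2 bit 7; 17 bits remain
Read 4: bits[23:29] width=6 -> value=7 (bin 000111); offset now 29 = byte 3 bit 5; 11 bits remain
Read 5: bits[29:36] width=7 -> value=124 (bin 1111100); offset now 36 = byte 4 bit 4; 4 bits remain

Answer: 10 1896 242 7 124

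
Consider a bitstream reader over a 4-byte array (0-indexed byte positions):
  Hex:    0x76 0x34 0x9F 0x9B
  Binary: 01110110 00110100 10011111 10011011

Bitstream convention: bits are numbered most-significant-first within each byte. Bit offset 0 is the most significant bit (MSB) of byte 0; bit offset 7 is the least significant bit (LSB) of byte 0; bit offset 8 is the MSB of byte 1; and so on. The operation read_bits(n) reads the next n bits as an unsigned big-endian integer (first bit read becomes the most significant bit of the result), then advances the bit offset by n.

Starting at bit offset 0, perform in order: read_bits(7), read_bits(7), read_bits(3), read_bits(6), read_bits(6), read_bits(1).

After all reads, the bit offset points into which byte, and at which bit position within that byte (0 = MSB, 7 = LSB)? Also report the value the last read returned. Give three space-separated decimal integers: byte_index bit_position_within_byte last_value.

Answer: 3 6 0

Derivation:
Read 1: bits[0:7] width=7 -> value=59 (bin 0111011); offset now 7 = byte 0 bit 7; 25 bits remain
Read 2: bits[7:14] width=7 -> value=13 (bin 0001101); offset now 14 = byte 1 bit 6; 18 bits remain
Read 3: bits[14:17] width=3 -> value=1 (bin 001); offset now 17 = byte 2 bit 1; 15 bits remain
Read 4: bits[17:23] width=6 -> value=15 (bin 001111); offset now 23 = byte 2 bit 7; 9 bits remain
Read 5: bits[23:29] width=6 -> value=51 (bin 110011); offset now 29 = byte 3 bit 5; 3 bits remain
Read 6: bits[29:30] width=1 -> value=0 (bin 0); offset now 30 = byte 3 bit 6; 2 bits remain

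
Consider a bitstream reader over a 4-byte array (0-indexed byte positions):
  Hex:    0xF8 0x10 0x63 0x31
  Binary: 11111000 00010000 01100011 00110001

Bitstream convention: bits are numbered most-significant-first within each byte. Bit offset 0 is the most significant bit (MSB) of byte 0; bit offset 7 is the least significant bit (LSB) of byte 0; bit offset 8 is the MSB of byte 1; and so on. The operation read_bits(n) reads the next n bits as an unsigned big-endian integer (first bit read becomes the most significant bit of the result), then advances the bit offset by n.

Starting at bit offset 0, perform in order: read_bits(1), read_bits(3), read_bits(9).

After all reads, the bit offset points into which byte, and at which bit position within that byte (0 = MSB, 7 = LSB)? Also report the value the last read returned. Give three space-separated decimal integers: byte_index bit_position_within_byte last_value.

Answer: 1 5 258

Derivation:
Read 1: bits[0:1] width=1 -> value=1 (bin 1); offset now 1 = byte 0 bit 1; 31 bits remain
Read 2: bits[1:4] width=3 -> value=7 (bin 111); offset now 4 = byte 0 bit 4; 28 bits remain
Read 3: bits[4:13] width=9 -> value=258 (bin 100000010); offset now 13 = byte 1 bit 5; 19 bits remain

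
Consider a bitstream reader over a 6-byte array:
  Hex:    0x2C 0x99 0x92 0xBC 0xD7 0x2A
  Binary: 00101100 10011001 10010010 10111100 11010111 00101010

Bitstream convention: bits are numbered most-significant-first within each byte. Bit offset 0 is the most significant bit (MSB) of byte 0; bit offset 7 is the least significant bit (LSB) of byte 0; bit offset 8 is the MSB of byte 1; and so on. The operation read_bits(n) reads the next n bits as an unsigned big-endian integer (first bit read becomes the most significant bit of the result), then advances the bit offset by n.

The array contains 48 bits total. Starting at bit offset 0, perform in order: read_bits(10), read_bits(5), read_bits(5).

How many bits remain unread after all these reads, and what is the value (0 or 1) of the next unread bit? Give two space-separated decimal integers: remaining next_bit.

Answer: 28 0

Derivation:
Read 1: bits[0:10] width=10 -> value=178 (bin 0010110010); offset now 10 = byte 1 bit 2; 38 bits remain
Read 2: bits[10:15] width=5 -> value=12 (bin 01100); offset now 15 = byte 1 bit 7; 33 bits remain
Read 3: bits[15:20] width=5 -> value=25 (bin 11001); offset now 20 = byte 2 bit 4; 28 bits remain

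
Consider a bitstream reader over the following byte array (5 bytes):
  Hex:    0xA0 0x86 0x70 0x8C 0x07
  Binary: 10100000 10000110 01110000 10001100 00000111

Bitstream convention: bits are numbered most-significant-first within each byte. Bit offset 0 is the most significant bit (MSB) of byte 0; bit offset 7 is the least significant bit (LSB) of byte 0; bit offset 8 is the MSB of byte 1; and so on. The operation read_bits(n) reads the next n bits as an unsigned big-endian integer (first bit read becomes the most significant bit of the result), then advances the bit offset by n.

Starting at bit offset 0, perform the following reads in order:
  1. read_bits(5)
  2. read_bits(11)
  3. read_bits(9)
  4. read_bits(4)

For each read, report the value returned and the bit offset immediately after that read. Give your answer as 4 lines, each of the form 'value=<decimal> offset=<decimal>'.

Answer: value=20 offset=5
value=134 offset=16
value=225 offset=25
value=1 offset=29

Derivation:
Read 1: bits[0:5] width=5 -> value=20 (bin 10100); offset now 5 = byte 0 bit 5; 35 bits remain
Read 2: bits[5:16] width=11 -> value=134 (bin 00010000110); offset now 16 = byte 2 bit 0; 24 bits remain
Read 3: bits[16:25] width=9 -> value=225 (bin 011100001); offset now 25 = byte 3 bit 1; 15 bits remain
Read 4: bits[25:29] width=4 -> value=1 (bin 0001); offset now 29 = byte 3 bit 5; 11 bits remain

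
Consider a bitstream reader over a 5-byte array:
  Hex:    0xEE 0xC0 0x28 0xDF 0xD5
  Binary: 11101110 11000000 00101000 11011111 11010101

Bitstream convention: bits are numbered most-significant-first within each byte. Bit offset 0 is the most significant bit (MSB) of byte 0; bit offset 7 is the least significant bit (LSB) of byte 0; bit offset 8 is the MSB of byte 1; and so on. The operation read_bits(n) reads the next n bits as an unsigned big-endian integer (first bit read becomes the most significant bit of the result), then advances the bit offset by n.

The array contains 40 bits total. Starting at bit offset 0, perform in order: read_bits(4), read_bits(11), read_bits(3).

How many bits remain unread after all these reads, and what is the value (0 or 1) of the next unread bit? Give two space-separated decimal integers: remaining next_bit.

Answer: 22 1

Derivation:
Read 1: bits[0:4] width=4 -> value=14 (bin 1110); offset now 4 = byte 0 bit 4; 36 bits remain
Read 2: bits[4:15] width=11 -> value=1888 (bin 11101100000); offset now 15 = byte 1 bit 7; 25 bits remain
Read 3: bits[15:18] width=3 -> value=0 (bin 000); offset now 18 = byte 2 bit 2; 22 bits remain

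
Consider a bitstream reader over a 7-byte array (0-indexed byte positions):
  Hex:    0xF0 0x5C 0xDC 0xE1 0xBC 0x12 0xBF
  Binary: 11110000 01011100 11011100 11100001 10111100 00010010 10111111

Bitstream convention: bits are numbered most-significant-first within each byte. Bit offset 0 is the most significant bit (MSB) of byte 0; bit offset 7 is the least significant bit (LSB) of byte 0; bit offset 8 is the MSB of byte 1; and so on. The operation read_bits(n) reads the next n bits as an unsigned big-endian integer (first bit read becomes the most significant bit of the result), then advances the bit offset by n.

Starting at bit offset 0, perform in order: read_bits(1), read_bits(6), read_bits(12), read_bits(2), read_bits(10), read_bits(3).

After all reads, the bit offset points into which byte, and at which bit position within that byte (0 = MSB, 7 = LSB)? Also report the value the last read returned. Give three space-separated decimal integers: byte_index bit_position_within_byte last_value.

Answer: 4 2 6

Derivation:
Read 1: bits[0:1] width=1 -> value=1 (bin 1); offset now 1 = byte 0 bit 1; 55 bits remain
Read 2: bits[1:7] width=6 -> value=56 (bin 111000); offset now 7 = byte 0 bit 7; 49 bits remain
Read 3: bits[7:19] width=12 -> value=742 (bin 001011100110); offset now 19 = byte 2 bit 3; 37 bits remain
Read 4: bits[19:21] width=2 -> value=3 (bin 11); offset now 21 = byte 2 bit 5; 35 bits remain
Read 5: bits[21:31] width=10 -> value=624 (bin 1001110000); offset now 31 = byte 3 bit 7; 25 bits remain
Read 6: bits[31:34] width=3 -> value=6 (bin 110); offset now 34 = byte 4 bit 2; 22 bits remain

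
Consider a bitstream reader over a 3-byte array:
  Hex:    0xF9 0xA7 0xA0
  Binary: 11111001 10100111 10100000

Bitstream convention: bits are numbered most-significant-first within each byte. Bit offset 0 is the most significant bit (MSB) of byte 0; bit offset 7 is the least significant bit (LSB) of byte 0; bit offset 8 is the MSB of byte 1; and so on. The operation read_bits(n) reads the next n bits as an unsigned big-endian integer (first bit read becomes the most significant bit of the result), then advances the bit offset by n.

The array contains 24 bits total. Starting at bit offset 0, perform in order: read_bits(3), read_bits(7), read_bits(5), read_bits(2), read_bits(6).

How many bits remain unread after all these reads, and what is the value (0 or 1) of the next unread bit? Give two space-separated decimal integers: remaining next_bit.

Read 1: bits[0:3] width=3 -> value=7 (bin 111); offset now 3 = byte 0 bit 3; 21 bits remain
Read 2: bits[3:10] width=7 -> value=102 (bin 1100110); offset now 10 = byte 1 bit 2; 14 bits remain
Read 3: bits[10:15] width=5 -> value=19 (bin 10011); offset now 15 = byte 1 bit 7; 9 bits remain
Read 4: bits[15:17] width=2 -> value=3 (bin 11); offset now 17 = byte 2 bit 1; 7 bits remain
Read 5: bits[17:23] width=6 -> value=16 (bin 010000); offset now 23 = byte 2 bit 7; 1 bits remain

Answer: 1 0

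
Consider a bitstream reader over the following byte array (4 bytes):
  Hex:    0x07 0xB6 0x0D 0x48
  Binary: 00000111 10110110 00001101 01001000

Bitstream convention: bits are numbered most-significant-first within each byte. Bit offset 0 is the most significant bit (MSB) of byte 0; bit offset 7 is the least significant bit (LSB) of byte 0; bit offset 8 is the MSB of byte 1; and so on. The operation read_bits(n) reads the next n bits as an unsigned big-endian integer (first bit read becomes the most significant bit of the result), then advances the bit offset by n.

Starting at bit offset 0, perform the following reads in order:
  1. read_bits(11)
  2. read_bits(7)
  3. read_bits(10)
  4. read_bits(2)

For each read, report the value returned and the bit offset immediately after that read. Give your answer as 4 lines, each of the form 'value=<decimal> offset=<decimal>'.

Answer: value=61 offset=11
value=88 offset=18
value=212 offset=28
value=2 offset=30

Derivation:
Read 1: bits[0:11] width=11 -> value=61 (bin 00000111101); offset now 11 = byte 1 bit 3; 21 bits remain
Read 2: bits[11:18] width=7 -> value=88 (bin 1011000); offset now 18 = byte 2 bit 2; 14 bits remain
Read 3: bits[18:28] width=10 -> value=212 (bin 0011010100); offset now 28 = byte 3 bit 4; 4 bits remain
Read 4: bits[28:30] width=2 -> value=2 (bin 10); offset now 30 = byte 3 bit 6; 2 bits remain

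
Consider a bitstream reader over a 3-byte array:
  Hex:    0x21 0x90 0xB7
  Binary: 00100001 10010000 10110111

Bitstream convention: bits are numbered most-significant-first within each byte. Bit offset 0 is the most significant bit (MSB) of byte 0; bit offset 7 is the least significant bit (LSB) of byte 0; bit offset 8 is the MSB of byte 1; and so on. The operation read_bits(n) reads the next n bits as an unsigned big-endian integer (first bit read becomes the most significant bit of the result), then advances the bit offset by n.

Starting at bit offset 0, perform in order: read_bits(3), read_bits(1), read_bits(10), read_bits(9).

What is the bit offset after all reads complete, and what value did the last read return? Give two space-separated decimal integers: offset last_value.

Read 1: bits[0:3] width=3 -> value=1 (bin 001); offset now 3 = byte 0 bit 3; 21 bits remain
Read 2: bits[3:4] width=1 -> value=0 (bin 0); offset now 4 = byte 0 bit 4; 20 bits remain
Read 3: bits[4:14] width=10 -> value=100 (bin 0001100100); offset now 14 = byte 1 bit 6; 10 bits remain
Read 4: bits[14:23] width=9 -> value=91 (bin 001011011); offset now 23 = byte 2 bit 7; 1 bits remain

Answer: 23 91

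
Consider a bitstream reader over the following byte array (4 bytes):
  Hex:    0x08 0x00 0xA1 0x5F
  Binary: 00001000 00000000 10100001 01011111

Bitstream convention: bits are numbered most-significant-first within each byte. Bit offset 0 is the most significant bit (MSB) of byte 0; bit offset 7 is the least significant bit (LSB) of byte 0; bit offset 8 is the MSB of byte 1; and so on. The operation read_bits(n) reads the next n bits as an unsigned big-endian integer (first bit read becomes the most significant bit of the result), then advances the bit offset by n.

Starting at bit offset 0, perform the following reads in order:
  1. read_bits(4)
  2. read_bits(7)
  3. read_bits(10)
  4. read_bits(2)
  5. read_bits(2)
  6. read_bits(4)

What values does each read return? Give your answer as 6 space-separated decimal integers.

Answer: 0 64 20 0 2 11

Derivation:
Read 1: bits[0:4] width=4 -> value=0 (bin 0000); offset now 4 = byte 0 bit 4; 28 bits remain
Read 2: bits[4:11] width=7 -> value=64 (bin 1000000); offset now 11 = byte 1 bit 3; 21 bits remain
Read 3: bits[11:21] width=10 -> value=20 (bin 0000010100); offset now 21 = byte 2 bit 5; 11 bits remain
Read 4: bits[21:23] width=2 -> value=0 (bin 00); offset now 23 = byte 2 bit 7; 9 bits remain
Read 5: bits[23:25] width=2 -> value=2 (bin 10); offset now 25 = byte 3 bit 1; 7 bits remain
Read 6: bits[25:29] width=4 -> value=11 (bin 1011); offset now 29 = byte 3 bit 5; 3 bits remain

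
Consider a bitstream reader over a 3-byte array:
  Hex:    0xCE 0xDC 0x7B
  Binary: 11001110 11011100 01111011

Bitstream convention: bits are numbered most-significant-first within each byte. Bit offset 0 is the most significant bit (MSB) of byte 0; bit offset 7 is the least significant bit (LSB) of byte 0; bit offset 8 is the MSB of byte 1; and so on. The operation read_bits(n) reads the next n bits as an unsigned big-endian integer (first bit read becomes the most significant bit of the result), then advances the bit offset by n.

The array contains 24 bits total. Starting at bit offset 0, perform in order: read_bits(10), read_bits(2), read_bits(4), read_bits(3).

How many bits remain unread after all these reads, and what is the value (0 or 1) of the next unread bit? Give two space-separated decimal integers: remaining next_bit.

Read 1: bits[0:10] width=10 -> value=827 (bin 1100111011); offset now 10 = byte 1 bit 2; 14 bits remain
Read 2: bits[10:12] width=2 -> value=1 (bin 01); offset now 12 = byte 1 bit 4; 12 bits remain
Read 3: bits[12:16] width=4 -> value=12 (bin 1100); offset now 16 = byte 2 bit 0; 8 bits remain
Read 4: bits[16:19] width=3 -> value=3 (bin 011); offset now 19 = byte 2 bit 3; 5 bits remain

Answer: 5 1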